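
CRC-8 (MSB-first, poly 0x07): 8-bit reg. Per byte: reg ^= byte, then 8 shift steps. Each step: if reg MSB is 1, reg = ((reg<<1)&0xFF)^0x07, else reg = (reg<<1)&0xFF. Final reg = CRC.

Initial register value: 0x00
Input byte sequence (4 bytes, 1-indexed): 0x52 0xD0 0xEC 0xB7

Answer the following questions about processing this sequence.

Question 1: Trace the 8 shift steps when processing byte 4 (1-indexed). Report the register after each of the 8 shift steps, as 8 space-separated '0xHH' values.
After byte 1 (0x52): reg=0xB9
After byte 2 (0xD0): reg=0x18
After byte 3 (0xEC): reg=0xC2
Register before byte 4: 0xC2
After XOR with byte 0xB7: 0x75

Answer: 0xEA 0xD3 0xA1 0x45 0x8A 0x13 0x26 0x4C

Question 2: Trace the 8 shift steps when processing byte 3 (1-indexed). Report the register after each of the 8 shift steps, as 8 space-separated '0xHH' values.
After byte 1 (0x52): reg=0xB9
After byte 2 (0xD0): reg=0x18
Register before byte 3: 0x18
After XOR with byte 0xEC: 0xF4

Answer: 0xEF 0xD9 0xB5 0x6D 0xDA 0xB3 0x61 0xC2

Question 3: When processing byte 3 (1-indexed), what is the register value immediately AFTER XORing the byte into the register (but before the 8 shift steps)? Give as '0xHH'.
Register before byte 3: 0x18
Byte 3: 0xEC
0x18 XOR 0xEC = 0xF4

Answer: 0xF4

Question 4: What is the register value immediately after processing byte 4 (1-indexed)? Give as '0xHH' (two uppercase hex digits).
Answer: 0x4C

Derivation:
After byte 1 (0x52): reg=0xB9
After byte 2 (0xD0): reg=0x18
After byte 3 (0xEC): reg=0xC2
After byte 4 (0xB7): reg=0x4C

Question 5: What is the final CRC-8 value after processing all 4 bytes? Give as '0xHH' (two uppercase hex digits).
Answer: 0x4C

Derivation:
After byte 1 (0x52): reg=0xB9
After byte 2 (0xD0): reg=0x18
After byte 3 (0xEC): reg=0xC2
After byte 4 (0xB7): reg=0x4C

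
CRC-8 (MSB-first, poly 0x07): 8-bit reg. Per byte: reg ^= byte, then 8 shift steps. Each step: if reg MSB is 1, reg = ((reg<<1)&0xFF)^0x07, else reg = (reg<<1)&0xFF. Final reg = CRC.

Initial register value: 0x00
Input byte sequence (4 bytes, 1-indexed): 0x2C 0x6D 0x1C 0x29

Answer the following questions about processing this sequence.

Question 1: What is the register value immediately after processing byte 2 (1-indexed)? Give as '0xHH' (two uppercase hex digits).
After byte 1 (0x2C): reg=0xC4
After byte 2 (0x6D): reg=0x56

Answer: 0x56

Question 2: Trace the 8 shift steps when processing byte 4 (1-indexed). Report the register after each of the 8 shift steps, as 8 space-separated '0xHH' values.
After byte 1 (0x2C): reg=0xC4
After byte 2 (0x6D): reg=0x56
After byte 3 (0x1C): reg=0xF1
Register before byte 4: 0xF1
After XOR with byte 0x29: 0xD8

Answer: 0xB7 0x69 0xD2 0xA3 0x41 0x82 0x03 0x06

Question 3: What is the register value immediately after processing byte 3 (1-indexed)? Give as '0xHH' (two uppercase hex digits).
Answer: 0xF1

Derivation:
After byte 1 (0x2C): reg=0xC4
After byte 2 (0x6D): reg=0x56
After byte 3 (0x1C): reg=0xF1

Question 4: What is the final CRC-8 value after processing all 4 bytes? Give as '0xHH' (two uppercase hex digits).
After byte 1 (0x2C): reg=0xC4
After byte 2 (0x6D): reg=0x56
After byte 3 (0x1C): reg=0xF1
After byte 4 (0x29): reg=0x06

Answer: 0x06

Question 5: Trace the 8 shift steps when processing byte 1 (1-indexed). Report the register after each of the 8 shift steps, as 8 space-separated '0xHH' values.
Register before byte 1: 0x00
After XOR with byte 0x2C: 0x2C

Answer: 0x58 0xB0 0x67 0xCE 0x9B 0x31 0x62 0xC4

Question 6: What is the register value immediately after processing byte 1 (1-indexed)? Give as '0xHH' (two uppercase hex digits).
After byte 1 (0x2C): reg=0xC4

Answer: 0xC4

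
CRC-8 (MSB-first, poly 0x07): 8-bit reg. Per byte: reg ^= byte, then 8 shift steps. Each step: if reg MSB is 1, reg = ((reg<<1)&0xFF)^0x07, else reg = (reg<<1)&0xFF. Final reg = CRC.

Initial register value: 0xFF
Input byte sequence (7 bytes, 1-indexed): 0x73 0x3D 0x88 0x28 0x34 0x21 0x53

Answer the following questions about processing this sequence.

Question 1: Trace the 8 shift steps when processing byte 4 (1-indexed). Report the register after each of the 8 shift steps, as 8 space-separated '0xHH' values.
After byte 1 (0x73): reg=0xAD
After byte 2 (0x3D): reg=0xF9
After byte 3 (0x88): reg=0x50
Register before byte 4: 0x50
After XOR with byte 0x28: 0x78

Answer: 0xF0 0xE7 0xC9 0x95 0x2D 0x5A 0xB4 0x6F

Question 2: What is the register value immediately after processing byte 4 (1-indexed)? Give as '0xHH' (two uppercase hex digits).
After byte 1 (0x73): reg=0xAD
After byte 2 (0x3D): reg=0xF9
After byte 3 (0x88): reg=0x50
After byte 4 (0x28): reg=0x6F

Answer: 0x6F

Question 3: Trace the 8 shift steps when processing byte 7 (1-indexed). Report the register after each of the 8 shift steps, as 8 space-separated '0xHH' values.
Answer: 0x5E 0xBC 0x7F 0xFE 0xFB 0xF1 0xE5 0xCD

Derivation:
After byte 1 (0x73): reg=0xAD
After byte 2 (0x3D): reg=0xF9
After byte 3 (0x88): reg=0x50
After byte 4 (0x28): reg=0x6F
After byte 5 (0x34): reg=0x86
After byte 6 (0x21): reg=0x7C
Register before byte 7: 0x7C
After XOR with byte 0x53: 0x2F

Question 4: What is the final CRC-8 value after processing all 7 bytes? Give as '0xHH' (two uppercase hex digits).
Answer: 0xCD

Derivation:
After byte 1 (0x73): reg=0xAD
After byte 2 (0x3D): reg=0xF9
After byte 3 (0x88): reg=0x50
After byte 4 (0x28): reg=0x6F
After byte 5 (0x34): reg=0x86
After byte 6 (0x21): reg=0x7C
After byte 7 (0x53): reg=0xCD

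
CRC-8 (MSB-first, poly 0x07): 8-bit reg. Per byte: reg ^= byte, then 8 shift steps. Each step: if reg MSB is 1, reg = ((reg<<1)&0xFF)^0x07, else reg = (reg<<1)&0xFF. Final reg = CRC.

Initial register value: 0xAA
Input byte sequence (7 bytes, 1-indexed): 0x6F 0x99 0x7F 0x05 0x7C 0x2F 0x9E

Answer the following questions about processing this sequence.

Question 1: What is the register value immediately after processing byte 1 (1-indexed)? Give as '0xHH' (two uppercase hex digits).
Answer: 0x55

Derivation:
After byte 1 (0x6F): reg=0x55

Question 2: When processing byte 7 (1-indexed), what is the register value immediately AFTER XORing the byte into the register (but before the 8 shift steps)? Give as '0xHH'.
Answer: 0xE4

Derivation:
Register before byte 7: 0x7A
Byte 7: 0x9E
0x7A XOR 0x9E = 0xE4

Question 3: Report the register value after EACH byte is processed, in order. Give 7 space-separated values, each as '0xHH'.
0x55 0x6A 0x6B 0x0D 0x50 0x7A 0xB2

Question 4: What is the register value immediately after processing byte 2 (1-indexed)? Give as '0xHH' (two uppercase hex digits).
Answer: 0x6A

Derivation:
After byte 1 (0x6F): reg=0x55
After byte 2 (0x99): reg=0x6A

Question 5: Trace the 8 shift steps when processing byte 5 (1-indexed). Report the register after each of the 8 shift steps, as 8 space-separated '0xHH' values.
Answer: 0xE2 0xC3 0x81 0x05 0x0A 0x14 0x28 0x50

Derivation:
After byte 1 (0x6F): reg=0x55
After byte 2 (0x99): reg=0x6A
After byte 3 (0x7F): reg=0x6B
After byte 4 (0x05): reg=0x0D
Register before byte 5: 0x0D
After XOR with byte 0x7C: 0x71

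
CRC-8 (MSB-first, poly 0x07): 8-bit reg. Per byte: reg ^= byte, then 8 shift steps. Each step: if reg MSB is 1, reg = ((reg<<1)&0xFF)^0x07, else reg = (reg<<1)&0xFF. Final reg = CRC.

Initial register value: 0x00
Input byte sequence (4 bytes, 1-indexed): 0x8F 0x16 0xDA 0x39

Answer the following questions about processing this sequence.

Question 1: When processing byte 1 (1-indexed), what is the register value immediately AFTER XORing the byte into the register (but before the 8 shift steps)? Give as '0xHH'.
Answer: 0x8F

Derivation:
Register before byte 1: 0x00
Byte 1: 0x8F
0x00 XOR 0x8F = 0x8F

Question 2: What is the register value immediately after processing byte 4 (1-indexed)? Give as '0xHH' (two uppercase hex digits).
Answer: 0xAB

Derivation:
After byte 1 (0x8F): reg=0xA4
After byte 2 (0x16): reg=0x17
After byte 3 (0xDA): reg=0x6D
After byte 4 (0x39): reg=0xAB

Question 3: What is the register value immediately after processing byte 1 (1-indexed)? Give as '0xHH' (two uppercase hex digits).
After byte 1 (0x8F): reg=0xA4

Answer: 0xA4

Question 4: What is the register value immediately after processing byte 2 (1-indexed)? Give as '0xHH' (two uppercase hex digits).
After byte 1 (0x8F): reg=0xA4
After byte 2 (0x16): reg=0x17

Answer: 0x17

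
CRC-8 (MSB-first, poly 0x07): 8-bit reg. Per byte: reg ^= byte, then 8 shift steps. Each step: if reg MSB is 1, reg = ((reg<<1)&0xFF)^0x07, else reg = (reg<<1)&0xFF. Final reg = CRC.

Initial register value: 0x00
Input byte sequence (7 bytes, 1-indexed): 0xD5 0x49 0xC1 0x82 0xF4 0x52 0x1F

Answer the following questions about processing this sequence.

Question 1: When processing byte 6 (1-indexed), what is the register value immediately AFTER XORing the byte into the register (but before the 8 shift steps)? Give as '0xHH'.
Answer: 0x57

Derivation:
Register before byte 6: 0x05
Byte 6: 0x52
0x05 XOR 0x52 = 0x57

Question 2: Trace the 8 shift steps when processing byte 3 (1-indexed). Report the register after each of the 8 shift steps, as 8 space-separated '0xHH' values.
Answer: 0x83 0x01 0x02 0x04 0x08 0x10 0x20 0x40

Derivation:
After byte 1 (0xD5): reg=0x25
After byte 2 (0x49): reg=0x03
Register before byte 3: 0x03
After XOR with byte 0xC1: 0xC2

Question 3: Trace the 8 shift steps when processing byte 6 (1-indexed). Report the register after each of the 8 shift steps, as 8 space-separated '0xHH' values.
After byte 1 (0xD5): reg=0x25
After byte 2 (0x49): reg=0x03
After byte 3 (0xC1): reg=0x40
After byte 4 (0x82): reg=0x40
After byte 5 (0xF4): reg=0x05
Register before byte 6: 0x05
After XOR with byte 0x52: 0x57

Answer: 0xAE 0x5B 0xB6 0x6B 0xD6 0xAB 0x51 0xA2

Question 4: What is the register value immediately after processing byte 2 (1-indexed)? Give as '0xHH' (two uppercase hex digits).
After byte 1 (0xD5): reg=0x25
After byte 2 (0x49): reg=0x03

Answer: 0x03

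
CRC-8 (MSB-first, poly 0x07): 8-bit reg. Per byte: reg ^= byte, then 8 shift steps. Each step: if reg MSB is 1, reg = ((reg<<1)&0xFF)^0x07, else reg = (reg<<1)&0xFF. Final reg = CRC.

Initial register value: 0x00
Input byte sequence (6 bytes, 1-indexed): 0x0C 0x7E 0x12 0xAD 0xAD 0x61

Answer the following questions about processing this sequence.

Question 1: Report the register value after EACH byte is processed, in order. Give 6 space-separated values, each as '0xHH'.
0x24 0x81 0xF0 0x94 0xAF 0x64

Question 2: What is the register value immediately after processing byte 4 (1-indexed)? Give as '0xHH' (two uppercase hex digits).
Answer: 0x94

Derivation:
After byte 1 (0x0C): reg=0x24
After byte 2 (0x7E): reg=0x81
After byte 3 (0x12): reg=0xF0
After byte 4 (0xAD): reg=0x94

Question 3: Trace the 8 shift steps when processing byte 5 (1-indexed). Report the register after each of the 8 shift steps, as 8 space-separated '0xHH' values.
Answer: 0x72 0xE4 0xCF 0x99 0x35 0x6A 0xD4 0xAF

Derivation:
After byte 1 (0x0C): reg=0x24
After byte 2 (0x7E): reg=0x81
After byte 3 (0x12): reg=0xF0
After byte 4 (0xAD): reg=0x94
Register before byte 5: 0x94
After XOR with byte 0xAD: 0x39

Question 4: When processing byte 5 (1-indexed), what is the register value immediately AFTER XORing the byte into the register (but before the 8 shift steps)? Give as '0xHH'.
Answer: 0x39

Derivation:
Register before byte 5: 0x94
Byte 5: 0xAD
0x94 XOR 0xAD = 0x39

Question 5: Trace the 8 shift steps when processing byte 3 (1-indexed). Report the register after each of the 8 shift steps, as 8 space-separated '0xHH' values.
Answer: 0x21 0x42 0x84 0x0F 0x1E 0x3C 0x78 0xF0

Derivation:
After byte 1 (0x0C): reg=0x24
After byte 2 (0x7E): reg=0x81
Register before byte 3: 0x81
After XOR with byte 0x12: 0x93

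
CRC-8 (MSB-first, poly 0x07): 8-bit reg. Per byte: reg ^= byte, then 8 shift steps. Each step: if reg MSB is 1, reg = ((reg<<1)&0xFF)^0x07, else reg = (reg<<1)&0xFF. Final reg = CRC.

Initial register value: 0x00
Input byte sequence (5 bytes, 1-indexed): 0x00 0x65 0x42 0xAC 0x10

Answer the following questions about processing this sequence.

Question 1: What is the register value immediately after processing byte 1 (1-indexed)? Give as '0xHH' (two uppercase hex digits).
Answer: 0x00

Derivation:
After byte 1 (0x00): reg=0x00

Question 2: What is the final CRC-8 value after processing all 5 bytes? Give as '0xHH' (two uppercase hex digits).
Answer: 0xDF

Derivation:
After byte 1 (0x00): reg=0x00
After byte 2 (0x65): reg=0x3C
After byte 3 (0x42): reg=0x7D
After byte 4 (0xAC): reg=0x39
After byte 5 (0x10): reg=0xDF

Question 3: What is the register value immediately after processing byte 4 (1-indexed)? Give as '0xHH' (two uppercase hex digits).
Answer: 0x39

Derivation:
After byte 1 (0x00): reg=0x00
After byte 2 (0x65): reg=0x3C
After byte 3 (0x42): reg=0x7D
After byte 4 (0xAC): reg=0x39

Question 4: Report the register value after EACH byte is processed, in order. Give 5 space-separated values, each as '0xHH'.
0x00 0x3C 0x7D 0x39 0xDF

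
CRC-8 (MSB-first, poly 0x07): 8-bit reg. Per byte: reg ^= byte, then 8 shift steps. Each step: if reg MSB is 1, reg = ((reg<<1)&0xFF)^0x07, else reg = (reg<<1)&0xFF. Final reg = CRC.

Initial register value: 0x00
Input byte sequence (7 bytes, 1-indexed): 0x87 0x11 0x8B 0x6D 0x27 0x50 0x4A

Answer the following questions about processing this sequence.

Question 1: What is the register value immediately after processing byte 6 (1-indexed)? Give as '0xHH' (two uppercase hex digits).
Answer: 0xFE

Derivation:
After byte 1 (0x87): reg=0x9C
After byte 2 (0x11): reg=0xAA
After byte 3 (0x8B): reg=0xE7
After byte 4 (0x6D): reg=0xBF
After byte 5 (0x27): reg=0xC1
After byte 6 (0x50): reg=0xFE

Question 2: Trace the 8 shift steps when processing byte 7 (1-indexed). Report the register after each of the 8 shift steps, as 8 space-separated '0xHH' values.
After byte 1 (0x87): reg=0x9C
After byte 2 (0x11): reg=0xAA
After byte 3 (0x8B): reg=0xE7
After byte 4 (0x6D): reg=0xBF
After byte 5 (0x27): reg=0xC1
After byte 6 (0x50): reg=0xFE
Register before byte 7: 0xFE
After XOR with byte 0x4A: 0xB4

Answer: 0x6F 0xDE 0xBB 0x71 0xE2 0xC3 0x81 0x05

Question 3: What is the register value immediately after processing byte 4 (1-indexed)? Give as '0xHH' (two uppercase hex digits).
Answer: 0xBF

Derivation:
After byte 1 (0x87): reg=0x9C
After byte 2 (0x11): reg=0xAA
After byte 3 (0x8B): reg=0xE7
After byte 4 (0x6D): reg=0xBF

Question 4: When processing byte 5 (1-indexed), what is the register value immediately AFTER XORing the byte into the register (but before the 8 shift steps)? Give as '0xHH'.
Answer: 0x98

Derivation:
Register before byte 5: 0xBF
Byte 5: 0x27
0xBF XOR 0x27 = 0x98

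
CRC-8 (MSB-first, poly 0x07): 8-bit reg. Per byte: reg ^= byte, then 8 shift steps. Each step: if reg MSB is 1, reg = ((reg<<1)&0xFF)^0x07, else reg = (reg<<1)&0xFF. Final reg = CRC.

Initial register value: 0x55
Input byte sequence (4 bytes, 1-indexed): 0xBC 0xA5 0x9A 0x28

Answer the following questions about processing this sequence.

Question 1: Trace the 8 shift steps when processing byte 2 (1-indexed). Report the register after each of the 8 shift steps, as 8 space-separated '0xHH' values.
Answer: 0x68 0xD0 0xA7 0x49 0x92 0x23 0x46 0x8C

Derivation:
After byte 1 (0xBC): reg=0x91
Register before byte 2: 0x91
After XOR with byte 0xA5: 0x34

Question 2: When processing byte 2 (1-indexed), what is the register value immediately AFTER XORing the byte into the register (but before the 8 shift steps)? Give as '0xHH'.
Register before byte 2: 0x91
Byte 2: 0xA5
0x91 XOR 0xA5 = 0x34

Answer: 0x34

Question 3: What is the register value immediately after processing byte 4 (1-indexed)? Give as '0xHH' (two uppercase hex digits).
After byte 1 (0xBC): reg=0x91
After byte 2 (0xA5): reg=0x8C
After byte 3 (0x9A): reg=0x62
After byte 4 (0x28): reg=0xF1

Answer: 0xF1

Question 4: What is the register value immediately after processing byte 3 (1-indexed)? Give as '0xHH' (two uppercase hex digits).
After byte 1 (0xBC): reg=0x91
After byte 2 (0xA5): reg=0x8C
After byte 3 (0x9A): reg=0x62

Answer: 0x62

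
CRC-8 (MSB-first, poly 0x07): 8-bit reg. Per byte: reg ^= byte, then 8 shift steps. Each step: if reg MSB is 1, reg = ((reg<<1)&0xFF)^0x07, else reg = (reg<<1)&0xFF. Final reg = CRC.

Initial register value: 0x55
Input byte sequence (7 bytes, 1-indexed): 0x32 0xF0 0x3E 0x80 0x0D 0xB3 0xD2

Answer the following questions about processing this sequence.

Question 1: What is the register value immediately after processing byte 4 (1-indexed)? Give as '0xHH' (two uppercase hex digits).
After byte 1 (0x32): reg=0x32
After byte 2 (0xF0): reg=0x40
After byte 3 (0x3E): reg=0x7D
After byte 4 (0x80): reg=0xFD

Answer: 0xFD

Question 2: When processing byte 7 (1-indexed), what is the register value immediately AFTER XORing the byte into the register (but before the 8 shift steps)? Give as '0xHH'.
Answer: 0xD6

Derivation:
Register before byte 7: 0x04
Byte 7: 0xD2
0x04 XOR 0xD2 = 0xD6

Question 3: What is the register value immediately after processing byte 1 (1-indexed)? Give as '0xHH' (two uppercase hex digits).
After byte 1 (0x32): reg=0x32

Answer: 0x32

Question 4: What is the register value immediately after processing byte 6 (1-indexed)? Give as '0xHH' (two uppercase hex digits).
After byte 1 (0x32): reg=0x32
After byte 2 (0xF0): reg=0x40
After byte 3 (0x3E): reg=0x7D
After byte 4 (0x80): reg=0xFD
After byte 5 (0x0D): reg=0xDE
After byte 6 (0xB3): reg=0x04

Answer: 0x04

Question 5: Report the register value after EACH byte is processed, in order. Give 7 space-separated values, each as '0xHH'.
0x32 0x40 0x7D 0xFD 0xDE 0x04 0x2C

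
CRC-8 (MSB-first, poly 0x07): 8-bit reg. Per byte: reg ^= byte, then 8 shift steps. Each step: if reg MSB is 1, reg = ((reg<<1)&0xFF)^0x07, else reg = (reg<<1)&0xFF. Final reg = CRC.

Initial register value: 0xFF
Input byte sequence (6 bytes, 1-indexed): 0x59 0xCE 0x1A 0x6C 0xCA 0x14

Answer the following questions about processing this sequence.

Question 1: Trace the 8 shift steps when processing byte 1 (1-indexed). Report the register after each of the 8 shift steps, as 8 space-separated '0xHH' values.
Answer: 0x4B 0x96 0x2B 0x56 0xAC 0x5F 0xBE 0x7B

Derivation:
Register before byte 1: 0xFF
After XOR with byte 0x59: 0xA6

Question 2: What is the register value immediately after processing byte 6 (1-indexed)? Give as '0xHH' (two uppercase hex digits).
After byte 1 (0x59): reg=0x7B
After byte 2 (0xCE): reg=0x02
After byte 3 (0x1A): reg=0x48
After byte 4 (0x6C): reg=0xFC
After byte 5 (0xCA): reg=0x82
After byte 6 (0x14): reg=0xEB

Answer: 0xEB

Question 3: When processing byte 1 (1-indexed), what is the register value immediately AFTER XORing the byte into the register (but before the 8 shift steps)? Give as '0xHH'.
Register before byte 1: 0xFF
Byte 1: 0x59
0xFF XOR 0x59 = 0xA6

Answer: 0xA6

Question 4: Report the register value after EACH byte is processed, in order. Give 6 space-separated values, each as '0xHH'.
0x7B 0x02 0x48 0xFC 0x82 0xEB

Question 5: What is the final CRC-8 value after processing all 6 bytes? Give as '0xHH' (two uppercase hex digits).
Answer: 0xEB

Derivation:
After byte 1 (0x59): reg=0x7B
After byte 2 (0xCE): reg=0x02
After byte 3 (0x1A): reg=0x48
After byte 4 (0x6C): reg=0xFC
After byte 5 (0xCA): reg=0x82
After byte 6 (0x14): reg=0xEB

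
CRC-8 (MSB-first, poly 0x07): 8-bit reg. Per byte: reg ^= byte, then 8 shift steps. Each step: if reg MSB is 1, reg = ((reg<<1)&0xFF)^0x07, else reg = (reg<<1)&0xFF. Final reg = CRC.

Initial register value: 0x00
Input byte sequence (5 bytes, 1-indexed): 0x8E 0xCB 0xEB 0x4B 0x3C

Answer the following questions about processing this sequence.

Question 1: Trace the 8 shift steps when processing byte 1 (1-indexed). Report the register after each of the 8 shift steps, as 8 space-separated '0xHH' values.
Register before byte 1: 0x00
After XOR with byte 0x8E: 0x8E

Answer: 0x1B 0x36 0x6C 0xD8 0xB7 0x69 0xD2 0xA3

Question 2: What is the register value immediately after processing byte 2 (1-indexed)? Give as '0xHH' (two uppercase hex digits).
After byte 1 (0x8E): reg=0xA3
After byte 2 (0xCB): reg=0x1F

Answer: 0x1F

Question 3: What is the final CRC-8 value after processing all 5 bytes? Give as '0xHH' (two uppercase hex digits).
After byte 1 (0x8E): reg=0xA3
After byte 2 (0xCB): reg=0x1F
After byte 3 (0xEB): reg=0xC2
After byte 4 (0x4B): reg=0xB6
After byte 5 (0x3C): reg=0xBF

Answer: 0xBF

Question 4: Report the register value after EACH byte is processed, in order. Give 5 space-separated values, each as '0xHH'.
0xA3 0x1F 0xC2 0xB6 0xBF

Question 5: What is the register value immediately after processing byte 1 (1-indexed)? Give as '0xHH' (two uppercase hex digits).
After byte 1 (0x8E): reg=0xA3

Answer: 0xA3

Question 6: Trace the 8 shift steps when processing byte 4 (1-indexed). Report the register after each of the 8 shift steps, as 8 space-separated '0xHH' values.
After byte 1 (0x8E): reg=0xA3
After byte 2 (0xCB): reg=0x1F
After byte 3 (0xEB): reg=0xC2
Register before byte 4: 0xC2
After XOR with byte 0x4B: 0x89

Answer: 0x15 0x2A 0x54 0xA8 0x57 0xAE 0x5B 0xB6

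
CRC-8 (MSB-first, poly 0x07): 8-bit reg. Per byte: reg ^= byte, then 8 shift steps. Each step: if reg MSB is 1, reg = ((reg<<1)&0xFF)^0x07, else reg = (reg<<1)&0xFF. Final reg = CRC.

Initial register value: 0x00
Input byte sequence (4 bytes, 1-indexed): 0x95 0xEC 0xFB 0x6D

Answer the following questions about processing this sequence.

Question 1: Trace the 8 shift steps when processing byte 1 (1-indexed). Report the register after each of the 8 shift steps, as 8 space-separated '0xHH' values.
Register before byte 1: 0x00
After XOR with byte 0x95: 0x95

Answer: 0x2D 0x5A 0xB4 0x6F 0xDE 0xBB 0x71 0xE2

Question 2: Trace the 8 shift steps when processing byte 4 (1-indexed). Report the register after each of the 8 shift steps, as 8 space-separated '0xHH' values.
Answer: 0xA8 0x57 0xAE 0x5B 0xB6 0x6B 0xD6 0xAB

Derivation:
After byte 1 (0x95): reg=0xE2
After byte 2 (0xEC): reg=0x2A
After byte 3 (0xFB): reg=0x39
Register before byte 4: 0x39
After XOR with byte 0x6D: 0x54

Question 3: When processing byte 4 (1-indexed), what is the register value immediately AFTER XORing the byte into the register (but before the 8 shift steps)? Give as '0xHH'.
Answer: 0x54

Derivation:
Register before byte 4: 0x39
Byte 4: 0x6D
0x39 XOR 0x6D = 0x54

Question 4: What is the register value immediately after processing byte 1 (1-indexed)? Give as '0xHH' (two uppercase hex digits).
Answer: 0xE2

Derivation:
After byte 1 (0x95): reg=0xE2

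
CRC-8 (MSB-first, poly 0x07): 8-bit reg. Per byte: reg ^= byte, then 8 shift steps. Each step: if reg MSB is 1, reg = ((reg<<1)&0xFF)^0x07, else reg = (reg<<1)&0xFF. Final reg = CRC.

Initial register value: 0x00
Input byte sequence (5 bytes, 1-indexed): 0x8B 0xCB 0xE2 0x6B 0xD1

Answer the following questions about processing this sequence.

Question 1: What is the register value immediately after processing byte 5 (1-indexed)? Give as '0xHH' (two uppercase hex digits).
Answer: 0x4B

Derivation:
After byte 1 (0x8B): reg=0xB8
After byte 2 (0xCB): reg=0x5E
After byte 3 (0xE2): reg=0x3D
After byte 4 (0x6B): reg=0xA5
After byte 5 (0xD1): reg=0x4B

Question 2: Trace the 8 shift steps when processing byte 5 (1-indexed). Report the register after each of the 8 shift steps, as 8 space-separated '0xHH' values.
Answer: 0xE8 0xD7 0xA9 0x55 0xAA 0x53 0xA6 0x4B

Derivation:
After byte 1 (0x8B): reg=0xB8
After byte 2 (0xCB): reg=0x5E
After byte 3 (0xE2): reg=0x3D
After byte 4 (0x6B): reg=0xA5
Register before byte 5: 0xA5
After XOR with byte 0xD1: 0x74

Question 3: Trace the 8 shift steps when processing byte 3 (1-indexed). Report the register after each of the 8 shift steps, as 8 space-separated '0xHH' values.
Answer: 0x7F 0xFE 0xFB 0xF1 0xE5 0xCD 0x9D 0x3D

Derivation:
After byte 1 (0x8B): reg=0xB8
After byte 2 (0xCB): reg=0x5E
Register before byte 3: 0x5E
After XOR with byte 0xE2: 0xBC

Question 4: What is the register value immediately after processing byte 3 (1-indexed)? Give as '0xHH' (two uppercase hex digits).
Answer: 0x3D

Derivation:
After byte 1 (0x8B): reg=0xB8
After byte 2 (0xCB): reg=0x5E
After byte 3 (0xE2): reg=0x3D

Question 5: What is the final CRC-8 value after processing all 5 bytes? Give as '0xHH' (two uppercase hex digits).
Answer: 0x4B

Derivation:
After byte 1 (0x8B): reg=0xB8
After byte 2 (0xCB): reg=0x5E
After byte 3 (0xE2): reg=0x3D
After byte 4 (0x6B): reg=0xA5
After byte 5 (0xD1): reg=0x4B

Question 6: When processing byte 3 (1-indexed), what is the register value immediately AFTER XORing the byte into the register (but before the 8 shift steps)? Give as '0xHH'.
Answer: 0xBC

Derivation:
Register before byte 3: 0x5E
Byte 3: 0xE2
0x5E XOR 0xE2 = 0xBC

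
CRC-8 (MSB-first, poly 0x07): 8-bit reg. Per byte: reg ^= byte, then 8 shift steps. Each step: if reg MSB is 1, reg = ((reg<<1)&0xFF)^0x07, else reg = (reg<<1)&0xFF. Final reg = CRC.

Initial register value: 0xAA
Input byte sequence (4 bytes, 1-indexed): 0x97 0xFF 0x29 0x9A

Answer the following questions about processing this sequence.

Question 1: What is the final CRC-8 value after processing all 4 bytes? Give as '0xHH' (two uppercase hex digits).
Answer: 0xA0

Derivation:
After byte 1 (0x97): reg=0xB3
After byte 2 (0xFF): reg=0xE3
After byte 3 (0x29): reg=0x78
After byte 4 (0x9A): reg=0xA0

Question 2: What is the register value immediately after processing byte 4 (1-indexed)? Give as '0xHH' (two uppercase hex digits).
After byte 1 (0x97): reg=0xB3
After byte 2 (0xFF): reg=0xE3
After byte 3 (0x29): reg=0x78
After byte 4 (0x9A): reg=0xA0

Answer: 0xA0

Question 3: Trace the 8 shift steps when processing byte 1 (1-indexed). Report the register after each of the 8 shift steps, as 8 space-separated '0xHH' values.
Answer: 0x7A 0xF4 0xEF 0xD9 0xB5 0x6D 0xDA 0xB3

Derivation:
Register before byte 1: 0xAA
After XOR with byte 0x97: 0x3D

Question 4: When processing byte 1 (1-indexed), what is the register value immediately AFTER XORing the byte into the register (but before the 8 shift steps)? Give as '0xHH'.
Register before byte 1: 0xAA
Byte 1: 0x97
0xAA XOR 0x97 = 0x3D

Answer: 0x3D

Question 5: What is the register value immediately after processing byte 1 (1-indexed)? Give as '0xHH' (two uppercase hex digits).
Answer: 0xB3

Derivation:
After byte 1 (0x97): reg=0xB3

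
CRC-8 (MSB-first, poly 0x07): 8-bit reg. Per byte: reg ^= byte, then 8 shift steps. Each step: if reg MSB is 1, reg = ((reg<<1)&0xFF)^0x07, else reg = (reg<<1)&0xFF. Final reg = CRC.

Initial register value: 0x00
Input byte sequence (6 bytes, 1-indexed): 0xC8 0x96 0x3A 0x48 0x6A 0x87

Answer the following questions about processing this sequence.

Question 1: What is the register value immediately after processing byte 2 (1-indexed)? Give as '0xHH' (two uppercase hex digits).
Answer: 0xAE

Derivation:
After byte 1 (0xC8): reg=0x76
After byte 2 (0x96): reg=0xAE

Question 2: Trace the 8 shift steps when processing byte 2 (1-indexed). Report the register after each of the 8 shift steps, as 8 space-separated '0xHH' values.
After byte 1 (0xC8): reg=0x76
Register before byte 2: 0x76
After XOR with byte 0x96: 0xE0

Answer: 0xC7 0x89 0x15 0x2A 0x54 0xA8 0x57 0xAE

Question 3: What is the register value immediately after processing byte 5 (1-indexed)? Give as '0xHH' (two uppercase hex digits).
Answer: 0xE0

Derivation:
After byte 1 (0xC8): reg=0x76
After byte 2 (0x96): reg=0xAE
After byte 3 (0x3A): reg=0xE5
After byte 4 (0x48): reg=0x4A
After byte 5 (0x6A): reg=0xE0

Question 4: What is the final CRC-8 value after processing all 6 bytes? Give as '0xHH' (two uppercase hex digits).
After byte 1 (0xC8): reg=0x76
After byte 2 (0x96): reg=0xAE
After byte 3 (0x3A): reg=0xE5
After byte 4 (0x48): reg=0x4A
After byte 5 (0x6A): reg=0xE0
After byte 6 (0x87): reg=0x32

Answer: 0x32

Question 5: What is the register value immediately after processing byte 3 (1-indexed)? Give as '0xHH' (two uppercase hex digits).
After byte 1 (0xC8): reg=0x76
After byte 2 (0x96): reg=0xAE
After byte 3 (0x3A): reg=0xE5

Answer: 0xE5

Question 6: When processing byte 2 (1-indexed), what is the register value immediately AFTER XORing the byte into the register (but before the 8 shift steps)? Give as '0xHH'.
Answer: 0xE0

Derivation:
Register before byte 2: 0x76
Byte 2: 0x96
0x76 XOR 0x96 = 0xE0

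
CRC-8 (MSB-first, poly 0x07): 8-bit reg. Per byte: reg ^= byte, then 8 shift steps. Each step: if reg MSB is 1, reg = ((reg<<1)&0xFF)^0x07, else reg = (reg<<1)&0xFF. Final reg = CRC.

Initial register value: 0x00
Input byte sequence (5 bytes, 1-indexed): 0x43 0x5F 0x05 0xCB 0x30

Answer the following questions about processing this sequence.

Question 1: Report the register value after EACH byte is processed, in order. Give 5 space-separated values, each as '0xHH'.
0xCE 0xFE 0xEF 0xFC 0x6A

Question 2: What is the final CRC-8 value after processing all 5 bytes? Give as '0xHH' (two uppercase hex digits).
After byte 1 (0x43): reg=0xCE
After byte 2 (0x5F): reg=0xFE
After byte 3 (0x05): reg=0xEF
After byte 4 (0xCB): reg=0xFC
After byte 5 (0x30): reg=0x6A

Answer: 0x6A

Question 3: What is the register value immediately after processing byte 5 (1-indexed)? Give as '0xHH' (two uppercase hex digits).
After byte 1 (0x43): reg=0xCE
After byte 2 (0x5F): reg=0xFE
After byte 3 (0x05): reg=0xEF
After byte 4 (0xCB): reg=0xFC
After byte 5 (0x30): reg=0x6A

Answer: 0x6A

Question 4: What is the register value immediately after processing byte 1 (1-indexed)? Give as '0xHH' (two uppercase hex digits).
After byte 1 (0x43): reg=0xCE

Answer: 0xCE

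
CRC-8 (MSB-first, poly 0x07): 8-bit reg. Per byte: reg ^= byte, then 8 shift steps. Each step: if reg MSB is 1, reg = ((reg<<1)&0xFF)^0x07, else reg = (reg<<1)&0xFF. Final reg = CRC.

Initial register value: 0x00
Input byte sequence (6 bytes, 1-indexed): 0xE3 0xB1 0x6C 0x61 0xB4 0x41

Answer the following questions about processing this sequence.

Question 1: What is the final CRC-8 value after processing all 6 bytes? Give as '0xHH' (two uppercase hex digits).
Answer: 0xB1

Derivation:
After byte 1 (0xE3): reg=0xA7
After byte 2 (0xB1): reg=0x62
After byte 3 (0x6C): reg=0x2A
After byte 4 (0x61): reg=0xF6
After byte 5 (0xB4): reg=0xC9
After byte 6 (0x41): reg=0xB1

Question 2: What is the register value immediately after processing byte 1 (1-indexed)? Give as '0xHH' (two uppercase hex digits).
After byte 1 (0xE3): reg=0xA7

Answer: 0xA7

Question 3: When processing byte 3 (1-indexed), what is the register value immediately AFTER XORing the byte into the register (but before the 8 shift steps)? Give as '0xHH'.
Answer: 0x0E

Derivation:
Register before byte 3: 0x62
Byte 3: 0x6C
0x62 XOR 0x6C = 0x0E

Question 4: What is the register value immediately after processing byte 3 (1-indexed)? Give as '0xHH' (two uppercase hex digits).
After byte 1 (0xE3): reg=0xA7
After byte 2 (0xB1): reg=0x62
After byte 3 (0x6C): reg=0x2A

Answer: 0x2A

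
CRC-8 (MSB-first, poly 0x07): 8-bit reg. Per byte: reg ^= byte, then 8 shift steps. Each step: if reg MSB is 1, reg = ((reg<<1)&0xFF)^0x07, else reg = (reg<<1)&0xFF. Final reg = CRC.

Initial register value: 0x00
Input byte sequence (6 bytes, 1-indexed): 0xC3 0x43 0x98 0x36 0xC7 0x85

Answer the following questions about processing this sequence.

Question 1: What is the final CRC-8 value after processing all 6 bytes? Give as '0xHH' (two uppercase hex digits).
Answer: 0xE1

Derivation:
After byte 1 (0xC3): reg=0x47
After byte 2 (0x43): reg=0x1C
After byte 3 (0x98): reg=0x95
After byte 4 (0x36): reg=0x60
After byte 5 (0xC7): reg=0x7C
After byte 6 (0x85): reg=0xE1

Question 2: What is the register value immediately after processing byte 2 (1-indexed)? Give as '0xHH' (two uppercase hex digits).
After byte 1 (0xC3): reg=0x47
After byte 2 (0x43): reg=0x1C

Answer: 0x1C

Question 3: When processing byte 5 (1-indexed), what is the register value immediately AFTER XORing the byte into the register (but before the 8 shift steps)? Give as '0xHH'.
Register before byte 5: 0x60
Byte 5: 0xC7
0x60 XOR 0xC7 = 0xA7

Answer: 0xA7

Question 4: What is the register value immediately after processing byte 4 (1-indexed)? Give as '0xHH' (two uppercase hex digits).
After byte 1 (0xC3): reg=0x47
After byte 2 (0x43): reg=0x1C
After byte 3 (0x98): reg=0x95
After byte 4 (0x36): reg=0x60

Answer: 0x60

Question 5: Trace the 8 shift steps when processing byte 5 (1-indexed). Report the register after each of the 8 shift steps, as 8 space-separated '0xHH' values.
After byte 1 (0xC3): reg=0x47
After byte 2 (0x43): reg=0x1C
After byte 3 (0x98): reg=0x95
After byte 4 (0x36): reg=0x60
Register before byte 5: 0x60
After XOR with byte 0xC7: 0xA7

Answer: 0x49 0x92 0x23 0x46 0x8C 0x1F 0x3E 0x7C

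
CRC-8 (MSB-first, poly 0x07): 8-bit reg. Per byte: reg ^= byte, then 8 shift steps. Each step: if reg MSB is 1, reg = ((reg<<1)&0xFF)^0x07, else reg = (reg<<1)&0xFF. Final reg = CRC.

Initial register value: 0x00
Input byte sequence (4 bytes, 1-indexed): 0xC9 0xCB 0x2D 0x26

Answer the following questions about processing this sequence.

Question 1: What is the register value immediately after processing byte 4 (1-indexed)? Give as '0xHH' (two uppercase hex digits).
Answer: 0xD8

Derivation:
After byte 1 (0xC9): reg=0x71
After byte 2 (0xCB): reg=0x2F
After byte 3 (0x2D): reg=0x0E
After byte 4 (0x26): reg=0xD8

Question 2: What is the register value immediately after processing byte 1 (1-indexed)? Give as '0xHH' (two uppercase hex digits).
After byte 1 (0xC9): reg=0x71

Answer: 0x71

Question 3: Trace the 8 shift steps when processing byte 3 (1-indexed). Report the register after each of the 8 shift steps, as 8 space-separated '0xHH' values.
Answer: 0x04 0x08 0x10 0x20 0x40 0x80 0x07 0x0E

Derivation:
After byte 1 (0xC9): reg=0x71
After byte 2 (0xCB): reg=0x2F
Register before byte 3: 0x2F
After XOR with byte 0x2D: 0x02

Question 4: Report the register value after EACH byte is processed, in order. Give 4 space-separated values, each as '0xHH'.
0x71 0x2F 0x0E 0xD8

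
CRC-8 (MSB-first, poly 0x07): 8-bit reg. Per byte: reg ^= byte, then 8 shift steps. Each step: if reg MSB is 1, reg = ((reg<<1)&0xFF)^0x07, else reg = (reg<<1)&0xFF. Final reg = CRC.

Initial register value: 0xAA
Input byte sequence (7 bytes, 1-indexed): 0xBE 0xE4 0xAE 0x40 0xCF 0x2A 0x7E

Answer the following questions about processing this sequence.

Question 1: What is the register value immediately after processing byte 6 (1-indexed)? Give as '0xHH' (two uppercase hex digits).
After byte 1 (0xBE): reg=0x6C
After byte 2 (0xE4): reg=0xB1
After byte 3 (0xAE): reg=0x5D
After byte 4 (0x40): reg=0x53
After byte 5 (0xCF): reg=0xDD
After byte 6 (0x2A): reg=0xCB

Answer: 0xCB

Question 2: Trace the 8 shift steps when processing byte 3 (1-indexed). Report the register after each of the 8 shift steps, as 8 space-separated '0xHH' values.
After byte 1 (0xBE): reg=0x6C
After byte 2 (0xE4): reg=0xB1
Register before byte 3: 0xB1
After XOR with byte 0xAE: 0x1F

Answer: 0x3E 0x7C 0xF8 0xF7 0xE9 0xD5 0xAD 0x5D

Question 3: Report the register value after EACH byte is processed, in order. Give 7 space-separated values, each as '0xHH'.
0x6C 0xB1 0x5D 0x53 0xDD 0xCB 0x02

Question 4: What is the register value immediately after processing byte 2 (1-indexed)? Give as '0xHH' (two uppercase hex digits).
After byte 1 (0xBE): reg=0x6C
After byte 2 (0xE4): reg=0xB1

Answer: 0xB1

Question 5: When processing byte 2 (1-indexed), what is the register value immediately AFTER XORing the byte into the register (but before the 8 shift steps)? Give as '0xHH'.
Answer: 0x88

Derivation:
Register before byte 2: 0x6C
Byte 2: 0xE4
0x6C XOR 0xE4 = 0x88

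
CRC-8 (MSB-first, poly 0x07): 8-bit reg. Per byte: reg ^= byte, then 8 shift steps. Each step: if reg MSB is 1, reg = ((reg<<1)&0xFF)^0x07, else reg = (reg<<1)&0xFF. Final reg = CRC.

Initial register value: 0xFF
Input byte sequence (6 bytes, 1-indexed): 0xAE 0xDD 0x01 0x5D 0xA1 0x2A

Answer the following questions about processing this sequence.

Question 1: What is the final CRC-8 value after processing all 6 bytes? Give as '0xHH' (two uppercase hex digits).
Answer: 0x20

Derivation:
After byte 1 (0xAE): reg=0xB0
After byte 2 (0xDD): reg=0x04
After byte 3 (0x01): reg=0x1B
After byte 4 (0x5D): reg=0xD5
After byte 5 (0xA1): reg=0x4B
After byte 6 (0x2A): reg=0x20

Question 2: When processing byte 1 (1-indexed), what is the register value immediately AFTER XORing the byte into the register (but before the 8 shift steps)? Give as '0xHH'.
Answer: 0x51

Derivation:
Register before byte 1: 0xFF
Byte 1: 0xAE
0xFF XOR 0xAE = 0x51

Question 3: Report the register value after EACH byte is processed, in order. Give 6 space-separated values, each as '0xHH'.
0xB0 0x04 0x1B 0xD5 0x4B 0x20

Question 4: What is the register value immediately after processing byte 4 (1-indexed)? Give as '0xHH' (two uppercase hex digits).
Answer: 0xD5

Derivation:
After byte 1 (0xAE): reg=0xB0
After byte 2 (0xDD): reg=0x04
After byte 3 (0x01): reg=0x1B
After byte 4 (0x5D): reg=0xD5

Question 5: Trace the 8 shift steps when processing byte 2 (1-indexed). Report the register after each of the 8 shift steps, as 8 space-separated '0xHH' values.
Answer: 0xDA 0xB3 0x61 0xC2 0x83 0x01 0x02 0x04

Derivation:
After byte 1 (0xAE): reg=0xB0
Register before byte 2: 0xB0
After XOR with byte 0xDD: 0x6D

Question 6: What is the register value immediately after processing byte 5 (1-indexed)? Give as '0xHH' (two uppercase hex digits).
After byte 1 (0xAE): reg=0xB0
After byte 2 (0xDD): reg=0x04
After byte 3 (0x01): reg=0x1B
After byte 4 (0x5D): reg=0xD5
After byte 5 (0xA1): reg=0x4B

Answer: 0x4B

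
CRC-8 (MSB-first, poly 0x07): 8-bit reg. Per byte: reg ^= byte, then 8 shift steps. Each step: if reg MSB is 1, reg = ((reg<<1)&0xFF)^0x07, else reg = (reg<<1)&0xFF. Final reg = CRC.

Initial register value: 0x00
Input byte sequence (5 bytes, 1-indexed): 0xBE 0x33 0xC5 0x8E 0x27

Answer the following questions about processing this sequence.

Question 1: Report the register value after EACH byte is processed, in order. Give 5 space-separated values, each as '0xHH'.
0x33 0x00 0x55 0x0F 0xD8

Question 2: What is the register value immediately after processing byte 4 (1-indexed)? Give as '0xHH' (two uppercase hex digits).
Answer: 0x0F

Derivation:
After byte 1 (0xBE): reg=0x33
After byte 2 (0x33): reg=0x00
After byte 3 (0xC5): reg=0x55
After byte 4 (0x8E): reg=0x0F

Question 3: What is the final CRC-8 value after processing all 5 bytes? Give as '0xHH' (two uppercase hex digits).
Answer: 0xD8

Derivation:
After byte 1 (0xBE): reg=0x33
After byte 2 (0x33): reg=0x00
After byte 3 (0xC5): reg=0x55
After byte 4 (0x8E): reg=0x0F
After byte 5 (0x27): reg=0xD8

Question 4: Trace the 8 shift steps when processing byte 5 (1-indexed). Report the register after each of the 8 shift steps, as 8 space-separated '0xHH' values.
After byte 1 (0xBE): reg=0x33
After byte 2 (0x33): reg=0x00
After byte 3 (0xC5): reg=0x55
After byte 4 (0x8E): reg=0x0F
Register before byte 5: 0x0F
After XOR with byte 0x27: 0x28

Answer: 0x50 0xA0 0x47 0x8E 0x1B 0x36 0x6C 0xD8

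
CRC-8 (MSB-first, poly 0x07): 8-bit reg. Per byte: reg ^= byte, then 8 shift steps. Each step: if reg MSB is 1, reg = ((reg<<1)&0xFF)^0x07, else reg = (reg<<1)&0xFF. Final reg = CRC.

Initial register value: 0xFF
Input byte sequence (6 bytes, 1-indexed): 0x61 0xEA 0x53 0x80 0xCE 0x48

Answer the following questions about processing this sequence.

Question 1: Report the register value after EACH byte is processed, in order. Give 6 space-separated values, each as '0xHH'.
0xD3 0xAF 0xFA 0x61 0x44 0x24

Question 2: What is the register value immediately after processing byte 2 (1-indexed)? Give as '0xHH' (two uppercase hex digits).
After byte 1 (0x61): reg=0xD3
After byte 2 (0xEA): reg=0xAF

Answer: 0xAF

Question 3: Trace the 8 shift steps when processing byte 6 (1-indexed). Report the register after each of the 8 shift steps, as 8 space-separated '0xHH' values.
After byte 1 (0x61): reg=0xD3
After byte 2 (0xEA): reg=0xAF
After byte 3 (0x53): reg=0xFA
After byte 4 (0x80): reg=0x61
After byte 5 (0xCE): reg=0x44
Register before byte 6: 0x44
After XOR with byte 0x48: 0x0C

Answer: 0x18 0x30 0x60 0xC0 0x87 0x09 0x12 0x24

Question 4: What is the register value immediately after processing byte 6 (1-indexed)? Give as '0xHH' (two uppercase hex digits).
Answer: 0x24

Derivation:
After byte 1 (0x61): reg=0xD3
After byte 2 (0xEA): reg=0xAF
After byte 3 (0x53): reg=0xFA
After byte 4 (0x80): reg=0x61
After byte 5 (0xCE): reg=0x44
After byte 6 (0x48): reg=0x24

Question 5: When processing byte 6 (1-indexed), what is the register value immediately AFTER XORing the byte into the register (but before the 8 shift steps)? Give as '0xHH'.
Register before byte 6: 0x44
Byte 6: 0x48
0x44 XOR 0x48 = 0x0C

Answer: 0x0C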